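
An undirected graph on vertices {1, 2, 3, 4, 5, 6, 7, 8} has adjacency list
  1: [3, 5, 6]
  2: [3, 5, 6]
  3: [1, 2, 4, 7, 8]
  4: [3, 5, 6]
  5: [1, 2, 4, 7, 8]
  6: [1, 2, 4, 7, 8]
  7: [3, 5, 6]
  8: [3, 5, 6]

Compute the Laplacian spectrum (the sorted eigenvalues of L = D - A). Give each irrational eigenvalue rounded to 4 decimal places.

[0, 3, 3, 3, 3, 5, 5, 8]

Each diagonal entry of L is the vertex degree and each off-diagonal entry is -1 where an edge is present, 0 otherwise; in the order [1, 2, 3, 4, 5, 6, 7, 8] the diagonal is [3, 3, 5, 3, 5, 5, 3, 3]. L is symmetric positive semidefinite, so every eigenvalue is real and nonnegative. The single zero eigenvalue shows the graph is connected. By the matrix-tree theorem the graph has (1/8) * product of the nonzero eigenvalues = 2025 spanning trees. The largest eigenvalue, 8, is at most the vertex count 8.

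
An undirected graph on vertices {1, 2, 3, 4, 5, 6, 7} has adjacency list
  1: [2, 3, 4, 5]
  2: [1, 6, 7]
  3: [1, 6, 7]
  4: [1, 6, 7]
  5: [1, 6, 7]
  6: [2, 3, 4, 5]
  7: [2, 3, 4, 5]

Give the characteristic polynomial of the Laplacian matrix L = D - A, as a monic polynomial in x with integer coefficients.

With the vertex order [1, 2, 3, 4, 5, 6, 7], the degrees are [4, 3, 3, 3, 3, 4, 4], giving D = diag(4, 3, 3, 3, 3, 4, 4) and L = D - A. The eigenvalues of L are [0, 3, 3, 3, 4, 4, 7]; the characteristic polynomial is the product of (x - lambda_i), which multiplies out to x^7 - 24x^6 + 234x^5 - 1192x^4 + 3357x^3 - 4968x^2 + 3024x. The coefficient of x^6 equals -trace(L) = -24, matching the sum of degrees. The largest eigenvalue, 7, is at most the vertex count 7.

x^7 - 24x^6 + 234x^5 - 1192x^4 + 3357x^3 - 4968x^2 + 3024x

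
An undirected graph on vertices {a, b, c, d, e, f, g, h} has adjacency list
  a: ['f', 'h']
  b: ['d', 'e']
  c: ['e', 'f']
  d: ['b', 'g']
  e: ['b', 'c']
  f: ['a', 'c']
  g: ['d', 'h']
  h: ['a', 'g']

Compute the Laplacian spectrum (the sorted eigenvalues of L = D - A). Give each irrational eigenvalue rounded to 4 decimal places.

[0, 0.5858, 0.5858, 2, 2, 3.4142, 3.4142, 4]

Each diagonal entry of L is the vertex degree and each off-diagonal entry is -1 where an edge is present, 0 otherwise; in the order [a, b, c, d, e, f, g, h] the diagonal is [2, 2, 2, 2, 2, 2, 2, 2]. Diagonalising L (or applying a numerical eigensolver to the 8x8 matrix) gives the spectrum above.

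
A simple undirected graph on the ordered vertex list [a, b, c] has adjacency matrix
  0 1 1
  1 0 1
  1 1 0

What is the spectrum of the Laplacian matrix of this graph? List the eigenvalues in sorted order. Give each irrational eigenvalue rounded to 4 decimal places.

Each diagonal entry of L is the vertex degree and each off-diagonal entry is -1 where an edge is present, 0 otherwise; in the order [a, b, c] the diagonal is [2, 2, 2]. Since every row of L sums to 0, the all-ones vector is in the kernel and 0 is an eigenvalue. The largest eigenvalue, 3, is at most the vertex count 3.

[0, 3, 3]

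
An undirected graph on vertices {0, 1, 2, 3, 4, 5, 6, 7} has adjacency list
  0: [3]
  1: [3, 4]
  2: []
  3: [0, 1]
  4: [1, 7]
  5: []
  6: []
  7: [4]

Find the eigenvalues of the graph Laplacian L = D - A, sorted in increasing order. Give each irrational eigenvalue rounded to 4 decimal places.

Reading degrees in the order [0, 1, 2, 3, 4, 5, 6, 7] gives [1, 2, 0, 2, 2, 0, 0, 1]; set D = diag(1, 2, 0, 2, 2, 0, 0, 1) and form L = D - A. The multiplicity of 0 as a Laplacian eigenvalue equals the number of connected components. The 4 zero eigenvalues correspond to the 4 connected components. The eigenvalues sum to 8, which equals trace(L) = 2|E|.

[0, 0, 0, 0, 0.3820, 1.3820, 2.6180, 3.6180]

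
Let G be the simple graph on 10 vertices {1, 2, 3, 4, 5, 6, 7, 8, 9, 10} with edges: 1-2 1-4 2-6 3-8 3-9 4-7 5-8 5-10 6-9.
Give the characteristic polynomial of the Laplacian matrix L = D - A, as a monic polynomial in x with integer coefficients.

x^10 - 18x^9 + 136x^8 - 560x^7 + 1365x^6 - 2002x^5 + 1716x^4 - 792x^3 + 165x^2 - 10x

With the vertex order [1, 2, 3, 4, 5, 6, 7, 8, 9, 10], the degrees are [2, 2, 2, 2, 2, 2, 1, 2, 2, 1], giving D = diag(2, 2, 2, 2, 2, 2, 1, 2, 2, 1) and L = D - A. Computing det(xI - L) by cofactor expansion (or equivalently via sum-over-permutations) gives x^10 - 18x^9 + 136x^8 - 560x^7 + 1365x^6 - 2002x^5 + 1716x^4 - 792x^3 + 165x^2 - 10x. Since p(0) = det(-L) = 0, x divides p(x).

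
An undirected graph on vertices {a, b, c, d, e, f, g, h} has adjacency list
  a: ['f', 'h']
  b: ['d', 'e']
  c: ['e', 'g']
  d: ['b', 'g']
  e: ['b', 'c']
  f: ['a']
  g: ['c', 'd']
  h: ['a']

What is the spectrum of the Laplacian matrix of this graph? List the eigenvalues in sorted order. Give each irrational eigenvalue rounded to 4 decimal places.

[0, 0, 1, 1.3820, 1.3820, 3, 3.6180, 3.6180]

With the vertex order [a, b, c, d, e, f, g, h], the degrees are [2, 2, 2, 2, 2, 1, 2, 1], giving D = diag(2, 2, 2, 2, 2, 1, 2, 1) and L = D - A. Since every row of L sums to 0, the all-ones vector is in the kernel and 0 is an eigenvalue. The 2 zero eigenvalues correspond to the 2 connected components.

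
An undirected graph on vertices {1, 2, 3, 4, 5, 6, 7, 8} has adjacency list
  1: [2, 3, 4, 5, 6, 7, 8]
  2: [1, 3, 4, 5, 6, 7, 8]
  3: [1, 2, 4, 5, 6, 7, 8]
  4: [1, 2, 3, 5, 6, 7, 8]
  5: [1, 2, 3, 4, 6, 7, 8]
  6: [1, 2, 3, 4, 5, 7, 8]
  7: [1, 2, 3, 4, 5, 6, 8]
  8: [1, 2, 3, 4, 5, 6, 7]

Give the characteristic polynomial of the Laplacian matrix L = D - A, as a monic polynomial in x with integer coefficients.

Reading degrees in the order [1, 2, 3, 4, 5, 6, 7, 8] gives [7, 7, 7, 7, 7, 7, 7, 7]; set D = diag(7, 7, 7, 7, 7, 7, 7, 7) and form L = D - A. L has integer entries, so p(x) = det(xI - L) has integer coefficients. Expanding the determinant yields x^8 - 56x^7 + 1344x^6 - 17920x^5 + 143360x^4 - 688128x^3 + 1835008x^2 - 2097152x. Since p(0) = det(-L) = 0, x divides p(x). There is one zero in the spectrum, matching the 1 component. The largest eigenvalue, 8, is at most the vertex count 8.

x^8 - 56x^7 + 1344x^6 - 17920x^5 + 143360x^4 - 688128x^3 + 1835008x^2 - 2097152x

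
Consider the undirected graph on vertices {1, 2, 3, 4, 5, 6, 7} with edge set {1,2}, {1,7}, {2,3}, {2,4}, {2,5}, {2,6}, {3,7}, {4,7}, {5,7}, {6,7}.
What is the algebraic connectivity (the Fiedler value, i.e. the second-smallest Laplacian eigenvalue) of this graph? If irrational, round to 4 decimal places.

With the vertex order [1, 2, 3, 4, 5, 6, 7], the degrees are [2, 5, 2, 2, 2, 2, 5], giving D = diag(2, 5, 2, 2, 2, 2, 5) and L = D - A. Computing the eigenvalues of L and sorting gives [0, 2, 2, 2, 2, 5, 7]. The Fiedler value lambda_2 = 2 is strictly positive, so the graph is connected. There is one zero in the spectrum, matching the 1 component.

2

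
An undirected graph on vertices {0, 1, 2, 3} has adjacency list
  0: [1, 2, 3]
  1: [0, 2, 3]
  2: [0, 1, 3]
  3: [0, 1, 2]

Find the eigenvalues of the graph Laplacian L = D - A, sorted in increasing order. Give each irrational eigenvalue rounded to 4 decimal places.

With the vertex order [0, 1, 2, 3], the degrees are [3, 3, 3, 3], giving D = diag(3, 3, 3, 3) and L = D - A. Since every row of L sums to 0, the all-ones vector is in the kernel and 0 is an eigenvalue. The single zero eigenvalue shows the graph is connected. There is one zero in the spectrum, matching the 1 component. By the matrix-tree theorem the graph has (1/4) * product of the nonzero eigenvalues = 16 spanning trees.

[0, 4, 4, 4]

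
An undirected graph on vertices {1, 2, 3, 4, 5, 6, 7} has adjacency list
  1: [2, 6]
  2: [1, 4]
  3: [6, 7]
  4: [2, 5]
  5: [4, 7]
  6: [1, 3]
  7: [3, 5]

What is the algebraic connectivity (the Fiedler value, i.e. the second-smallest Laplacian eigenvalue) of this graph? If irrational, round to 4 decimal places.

0.7530

Reading degrees in the order [1, 2, 3, 4, 5, 6, 7] gives [2, 2, 2, 2, 2, 2, 2]; set D = diag(2, 2, 2, 2, 2, 2, 2) and form L = D - A. The smallest Laplacian eigenvalue is always 0. The next one, lambda_2 = 0.7530, measures how hard the graph is to disconnect: larger values mean better connectivity. The eigenvalues sum to 14, which equals trace(L) = 2|E|. The largest eigenvalue, 3.8019, is at most the vertex count 7.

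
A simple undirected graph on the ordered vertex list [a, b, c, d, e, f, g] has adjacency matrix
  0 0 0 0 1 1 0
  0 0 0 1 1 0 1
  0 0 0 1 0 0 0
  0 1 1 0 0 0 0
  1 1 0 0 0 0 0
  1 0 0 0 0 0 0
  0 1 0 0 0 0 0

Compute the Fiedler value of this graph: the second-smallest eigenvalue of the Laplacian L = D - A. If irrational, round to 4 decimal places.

Reading degrees in the order [a, b, c, d, e, f, g] gives [2, 3, 1, 2, 2, 1, 1]; set D = diag(2, 3, 1, 2, 2, 1, 1) and form L = D - A. The smallest Laplacian eigenvalue is always 0. The next one, lambda_2 = 0.2603, measures how hard the graph is to disconnect: larger values mean better connectivity. By the matrix-tree theorem the graph has (1/7) * product of the nonzero eigenvalues = 1 spanning tree. The eigenvalues sum to 12, which equals trace(L) = 2|E|.

0.2603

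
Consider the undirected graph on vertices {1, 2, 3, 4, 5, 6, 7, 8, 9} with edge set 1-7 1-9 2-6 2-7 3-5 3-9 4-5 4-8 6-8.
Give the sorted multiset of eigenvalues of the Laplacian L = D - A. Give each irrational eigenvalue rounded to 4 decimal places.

Each diagonal entry of L is the vertex degree and each off-diagonal entry is -1 where an edge is present, 0 otherwise; in the order [1, 2, 3, 4, 5, 6, 7, 8, 9] the diagonal is [2, 2, 2, 2, 2, 2, 2, 2, 2]. L is symmetric positive semidefinite, so every eigenvalue is real and nonnegative. The eigenvalues sum to 18, which equals trace(L) = 2|E|.

[0, 0.4679, 0.4679, 1.6527, 1.6527, 3, 3, 3.8794, 3.8794]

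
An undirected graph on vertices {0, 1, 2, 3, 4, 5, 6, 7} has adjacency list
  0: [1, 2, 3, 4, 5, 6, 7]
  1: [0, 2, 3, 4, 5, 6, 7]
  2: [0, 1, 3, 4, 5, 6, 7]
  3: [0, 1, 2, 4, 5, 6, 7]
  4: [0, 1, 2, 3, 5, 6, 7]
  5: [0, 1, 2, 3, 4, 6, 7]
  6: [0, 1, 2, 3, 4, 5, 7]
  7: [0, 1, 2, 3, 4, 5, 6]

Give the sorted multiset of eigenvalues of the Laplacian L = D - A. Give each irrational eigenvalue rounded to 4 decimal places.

[0, 8, 8, 8, 8, 8, 8, 8]

With the vertex order [0, 1, 2, 3, 4, 5, 6, 7], the degrees are [7, 7, 7, 7, 7, 7, 7, 7], giving D = diag(7, 7, 7, 7, 7, 7, 7, 7) and L = D - A. L is symmetric positive semidefinite, so every eigenvalue is real and nonnegative.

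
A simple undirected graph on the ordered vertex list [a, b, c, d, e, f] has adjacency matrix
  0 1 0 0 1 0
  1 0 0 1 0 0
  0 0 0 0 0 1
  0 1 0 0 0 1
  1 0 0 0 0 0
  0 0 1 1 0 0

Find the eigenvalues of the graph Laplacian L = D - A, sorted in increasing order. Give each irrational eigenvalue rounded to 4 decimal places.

[0, 0.2679, 1, 2, 3, 3.7321]

Each diagonal entry of L is the vertex degree and each off-diagonal entry is -1 where an edge is present, 0 otherwise; in the order [a, b, c, d, e, f] the diagonal is [2, 2, 1, 2, 1, 2]. Diagonalising L (or applying a numerical eigensolver to the 6x6 matrix) gives the spectrum above. There is one zero in the spectrum, matching the 1 component.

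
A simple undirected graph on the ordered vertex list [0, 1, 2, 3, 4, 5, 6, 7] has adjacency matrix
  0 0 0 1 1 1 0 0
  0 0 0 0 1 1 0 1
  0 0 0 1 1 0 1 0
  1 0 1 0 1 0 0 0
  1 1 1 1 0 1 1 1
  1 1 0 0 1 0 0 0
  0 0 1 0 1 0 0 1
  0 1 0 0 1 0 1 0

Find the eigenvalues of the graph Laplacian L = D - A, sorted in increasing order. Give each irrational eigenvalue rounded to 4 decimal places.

With the vertex order [0, 1, 2, 3, 4, 5, 6, 7], the degrees are [3, 3, 3, 3, 7, 3, 3, 3], giving D = diag(3, 3, 3, 3, 7, 3, 3, 3) and L = D - A. Diagonalising L (or applying a numerical eigensolver to the 8x8 matrix) gives the spectrum above. The single zero eigenvalue shows the graph is connected. The eigenvalues sum to 28, which equals trace(L) = 2|E|. By the matrix-tree theorem the graph has (1/8) * product of the nonzero eigenvalues = 841 spanning trees.

[0, 1.7530, 1.7530, 3.4450, 3.4450, 4.8019, 4.8019, 8]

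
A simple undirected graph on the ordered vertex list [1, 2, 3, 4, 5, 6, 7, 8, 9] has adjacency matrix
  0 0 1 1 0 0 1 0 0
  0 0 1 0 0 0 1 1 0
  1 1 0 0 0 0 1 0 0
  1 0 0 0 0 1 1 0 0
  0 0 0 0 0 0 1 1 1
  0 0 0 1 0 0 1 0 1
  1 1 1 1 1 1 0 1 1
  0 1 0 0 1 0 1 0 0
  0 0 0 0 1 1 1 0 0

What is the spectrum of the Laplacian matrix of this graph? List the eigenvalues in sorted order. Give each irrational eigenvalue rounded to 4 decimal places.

[0, 1.5858, 1.5858, 3, 3, 4.4142, 4.4142, 5, 9]

With the vertex order [1, 2, 3, 4, 5, 6, 7, 8, 9], the degrees are [3, 3, 3, 3, 3, 3, 8, 3, 3], giving D = diag(3, 3, 3, 3, 3, 3, 8, 3, 3) and L = D - A. L is symmetric positive semidefinite, so every eigenvalue is real and nonnegative.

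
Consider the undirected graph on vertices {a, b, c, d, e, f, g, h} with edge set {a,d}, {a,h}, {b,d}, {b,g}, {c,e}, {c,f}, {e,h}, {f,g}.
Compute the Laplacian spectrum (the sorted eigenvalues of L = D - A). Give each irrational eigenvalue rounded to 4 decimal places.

[0, 0.5858, 0.5858, 2, 2, 3.4142, 3.4142, 4]

With the vertex order [a, b, c, d, e, f, g, h], the degrees are [2, 2, 2, 2, 2, 2, 2, 2], giving D = diag(2, 2, 2, 2, 2, 2, 2, 2) and L = D - A. The multiplicity of 0 as a Laplacian eigenvalue equals the number of connected components. The single zero eigenvalue shows the graph is connected. The eigenvalues sum to 16, which equals trace(L) = 2|E|.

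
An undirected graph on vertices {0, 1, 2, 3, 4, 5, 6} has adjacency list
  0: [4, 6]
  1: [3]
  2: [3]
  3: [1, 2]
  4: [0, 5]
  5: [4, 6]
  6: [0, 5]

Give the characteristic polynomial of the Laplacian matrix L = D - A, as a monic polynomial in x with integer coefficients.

x^7 - 12x^6 + 55x^5 - 120x^4 + 124x^3 - 48x^2

Reading degrees in the order [0, 1, 2, 3, 4, 5, 6] gives [2, 1, 1, 2, 2, 2, 2]; set D = diag(2, 1, 1, 2, 2, 2, 2) and form L = D - A. The eigenvalues of L are [0, 0, 1, 2, 2, 3, 4]; the characteristic polynomial is the product of (x - lambda_i), which multiplies out to x^7 - 12x^6 + 55x^5 - 120x^4 + 124x^3 - 48x^2. Since p(0) = det(-L) = 0, x divides p(x). The largest eigenvalue, 4, is at most the vertex count 7.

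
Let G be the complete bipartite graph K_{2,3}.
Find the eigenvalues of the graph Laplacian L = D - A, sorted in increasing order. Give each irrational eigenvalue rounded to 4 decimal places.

[0, 2, 2, 3, 5]

The graph has 5 vertices and degree multiset [3, 3, 2, 2, 2]; D is the diagonal matrix of degrees and L = D - A. The multiplicity of 0 as a Laplacian eigenvalue equals the number of connected components. The largest eigenvalue, 5, is at most the vertex count 5.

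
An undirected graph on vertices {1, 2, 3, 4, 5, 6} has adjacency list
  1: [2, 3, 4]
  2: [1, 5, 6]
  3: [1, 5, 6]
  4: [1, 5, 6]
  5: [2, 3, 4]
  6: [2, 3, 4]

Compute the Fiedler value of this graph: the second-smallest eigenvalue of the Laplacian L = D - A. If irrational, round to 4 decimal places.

3

Each diagonal entry of L is the vertex degree and each off-diagonal entry is -1 where an edge is present, 0 otherwise; in the order [1, 2, 3, 4, 5, 6] the diagonal is [3, 3, 3, 3, 3, 3]. The smallest Laplacian eigenvalue is always 0. The next one, lambda_2 = 3, measures how hard the graph is to disconnect: larger values mean better connectivity. The eigenvalues sum to 18, which equals trace(L) = 2|E|.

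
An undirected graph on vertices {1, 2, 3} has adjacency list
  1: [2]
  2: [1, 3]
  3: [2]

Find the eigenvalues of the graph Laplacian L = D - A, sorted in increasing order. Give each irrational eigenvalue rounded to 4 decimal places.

Reading degrees in the order [1, 2, 3] gives [1, 2, 1]; set D = diag(1, 2, 1) and form L = D - A. Diagonalising L (or applying a numerical eigensolver to the 3x3 matrix) gives the spectrum above.

[0, 1, 3]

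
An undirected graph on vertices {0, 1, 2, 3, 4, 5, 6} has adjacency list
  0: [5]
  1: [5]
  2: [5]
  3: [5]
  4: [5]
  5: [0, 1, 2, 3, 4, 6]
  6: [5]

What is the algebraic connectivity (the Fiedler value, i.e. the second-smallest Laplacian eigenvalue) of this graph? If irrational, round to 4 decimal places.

1

With the vertex order [0, 1, 2, 3, 4, 5, 6], the degrees are [1, 1, 1, 1, 1, 6, 1], giving D = diag(1, 1, 1, 1, 1, 6, 1) and L = D - A. The sorted Laplacian eigenvalues are [0, 1, 1, 1, 1, 1, 7]; the algebraic connectivity is the second entry, 1. By the matrix-tree theorem the graph has (1/7) * product of the nonzero eigenvalues = 1 spanning tree.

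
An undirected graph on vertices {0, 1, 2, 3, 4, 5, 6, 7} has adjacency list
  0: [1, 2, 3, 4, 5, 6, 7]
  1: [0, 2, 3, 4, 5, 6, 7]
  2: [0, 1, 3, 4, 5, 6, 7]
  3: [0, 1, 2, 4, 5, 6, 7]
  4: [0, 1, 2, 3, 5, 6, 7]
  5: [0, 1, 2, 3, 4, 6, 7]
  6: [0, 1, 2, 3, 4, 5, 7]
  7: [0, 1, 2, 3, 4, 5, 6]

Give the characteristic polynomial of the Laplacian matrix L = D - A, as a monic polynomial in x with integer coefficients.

x^8 - 56x^7 + 1344x^6 - 17920x^5 + 143360x^4 - 688128x^3 + 1835008x^2 - 2097152x

Reading degrees in the order [0, 1, 2, 3, 4, 5, 6, 7] gives [7, 7, 7, 7, 7, 7, 7, 7]; set D = diag(7, 7, 7, 7, 7, 7, 7, 7) and form L = D - A. L has integer entries, so p(x) = det(xI - L) has integer coefficients. Expanding the determinant yields x^8 - 56x^7 + 1344x^6 - 17920x^5 + 143360x^4 - 688128x^3 + 1835008x^2 - 2097152x. The constant term is 0 because L is singular (the all-ones vector lies in its kernel). The largest eigenvalue, 8, is at most the vertex count 8.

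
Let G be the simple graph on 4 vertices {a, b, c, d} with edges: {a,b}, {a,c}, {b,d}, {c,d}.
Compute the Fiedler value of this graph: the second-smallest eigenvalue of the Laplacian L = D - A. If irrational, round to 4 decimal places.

With the vertex order [a, b, c, d], the degrees are [2, 2, 2, 2], giving D = diag(2, 2, 2, 2) and L = D - A. The smallest Laplacian eigenvalue is always 0. The next one, lambda_2 = 2, measures how hard the graph is to disconnect: larger values mean better connectivity. The eigenvalues sum to 8, which equals trace(L) = 2|E|.

2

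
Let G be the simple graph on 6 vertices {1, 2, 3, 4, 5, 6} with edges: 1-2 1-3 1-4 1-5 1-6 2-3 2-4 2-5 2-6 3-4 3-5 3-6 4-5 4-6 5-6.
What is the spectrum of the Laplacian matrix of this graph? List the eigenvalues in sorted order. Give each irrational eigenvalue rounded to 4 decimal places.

[0, 6, 6, 6, 6, 6]

Each diagonal entry of L is the vertex degree and each off-diagonal entry is -1 where an edge is present, 0 otherwise; in the order [1, 2, 3, 4, 5, 6] the diagonal is [5, 5, 5, 5, 5, 5]. L is symmetric positive semidefinite, so every eigenvalue is real and nonnegative. There is one zero in the spectrum, matching the 1 component.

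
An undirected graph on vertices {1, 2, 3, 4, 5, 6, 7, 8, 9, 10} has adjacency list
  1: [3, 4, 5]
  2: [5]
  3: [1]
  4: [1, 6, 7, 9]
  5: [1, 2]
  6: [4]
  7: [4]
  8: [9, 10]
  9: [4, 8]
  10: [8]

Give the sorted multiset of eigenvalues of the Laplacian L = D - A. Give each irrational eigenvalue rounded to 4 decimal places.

Reading degrees in the order [1, 2, 3, 4, 5, 6, 7, 8, 9, 10] gives [3, 1, 1, 4, 2, 1, 1, 2, 2, 1]; set D = diag(3, 1, 1, 4, 2, 1, 1, 2, 2, 1) and form L = D - A. Diagonalising L (or applying a numerical eigensolver to the 10x10 matrix) gives the spectrum above.

[0, 0.1861, 0.4111, 0.6824, 1, 1.4697, 2.1671, 3.0584, 3.6781, 5.3472]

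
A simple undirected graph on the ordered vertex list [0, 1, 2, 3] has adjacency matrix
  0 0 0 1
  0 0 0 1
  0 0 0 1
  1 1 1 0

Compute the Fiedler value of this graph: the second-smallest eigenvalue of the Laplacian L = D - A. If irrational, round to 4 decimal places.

1

Reading degrees in the order [0, 1, 2, 3] gives [1, 1, 1, 3]; set D = diag(1, 1, 1, 3) and form L = D - A. The sorted Laplacian eigenvalues are [0, 1, 1, 4]; the algebraic connectivity is the second entry, 1. The eigenvalues sum to 6, which equals trace(L) = 2|E|.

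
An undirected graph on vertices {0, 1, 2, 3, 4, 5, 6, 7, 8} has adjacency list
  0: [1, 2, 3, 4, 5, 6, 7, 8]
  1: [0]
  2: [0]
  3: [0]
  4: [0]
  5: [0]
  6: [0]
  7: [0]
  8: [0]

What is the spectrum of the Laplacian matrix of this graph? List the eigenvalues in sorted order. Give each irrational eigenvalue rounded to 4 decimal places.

Reading degrees in the order [0, 1, 2, 3, 4, 5, 6, 7, 8] gives [8, 1, 1, 1, 1, 1, 1, 1, 1]; set D = diag(8, 1, 1, 1, 1, 1, 1, 1, 1) and form L = D - A. Since every row of L sums to 0, the all-ones vector is in the kernel and 0 is an eigenvalue.

[0, 1, 1, 1, 1, 1, 1, 1, 9]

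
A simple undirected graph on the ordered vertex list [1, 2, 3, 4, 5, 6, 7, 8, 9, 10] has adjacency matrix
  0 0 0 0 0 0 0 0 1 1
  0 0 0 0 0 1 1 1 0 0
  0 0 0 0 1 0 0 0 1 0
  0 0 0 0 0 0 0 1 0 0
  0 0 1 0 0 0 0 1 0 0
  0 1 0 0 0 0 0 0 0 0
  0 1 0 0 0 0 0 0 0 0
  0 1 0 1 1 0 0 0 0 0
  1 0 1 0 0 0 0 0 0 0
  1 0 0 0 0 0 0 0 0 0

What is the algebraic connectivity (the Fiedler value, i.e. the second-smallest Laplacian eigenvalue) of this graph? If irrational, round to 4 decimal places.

0.1236

Reading degrees in the order [1, 2, 3, 4, 5, 6, 7, 8, 9, 10] gives [2, 3, 2, 1, 2, 1, 1, 3, 2, 1]; set D = diag(2, 3, 2, 1, 2, 1, 1, 3, 2, 1) and form L = D - A. The sorted Laplacian eigenvalues are [0, 0.1236, 0.4790, 0.7723, 1, 1.5904, 2.5350, 3.1669, 3.6885, 4.6442]; the algebraic connectivity is the second entry, 0.1236. The eigenvalues sum to 18, which equals trace(L) = 2|E|. There is one zero in the spectrum, matching the 1 component.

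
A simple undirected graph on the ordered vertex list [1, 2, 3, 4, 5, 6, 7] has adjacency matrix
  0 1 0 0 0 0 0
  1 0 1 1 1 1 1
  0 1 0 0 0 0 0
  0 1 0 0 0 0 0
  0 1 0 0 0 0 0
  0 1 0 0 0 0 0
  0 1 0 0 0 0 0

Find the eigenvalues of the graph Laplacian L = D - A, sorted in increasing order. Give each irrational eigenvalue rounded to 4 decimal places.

[0, 1, 1, 1, 1, 1, 7]

With the vertex order [1, 2, 3, 4, 5, 6, 7], the degrees are [1, 6, 1, 1, 1, 1, 1], giving D = diag(1, 6, 1, 1, 1, 1, 1) and L = D - A. Since every row of L sums to 0, the all-ones vector is in the kernel and 0 is an eigenvalue. The single zero eigenvalue shows the graph is connected. By the matrix-tree theorem the graph has (1/7) * product of the nonzero eigenvalues = 1 spanning tree.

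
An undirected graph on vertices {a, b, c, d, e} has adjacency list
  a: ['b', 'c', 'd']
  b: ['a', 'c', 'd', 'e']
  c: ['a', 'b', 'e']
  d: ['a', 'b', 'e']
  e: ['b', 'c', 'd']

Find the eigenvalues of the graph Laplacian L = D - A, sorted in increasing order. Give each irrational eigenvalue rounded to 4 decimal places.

With the vertex order [a, b, c, d, e], the degrees are [3, 4, 3, 3, 3], giving D = diag(3, 4, 3, 3, 3) and L = D - A. Diagonalising L (or applying a numerical eigensolver to the 5x5 matrix) gives the spectrum above. The single zero eigenvalue shows the graph is connected. The eigenvalues sum to 16, which equals trace(L) = 2|E|. By the matrix-tree theorem the graph has (1/5) * product of the nonzero eigenvalues = 45 spanning trees.

[0, 3, 3, 5, 5]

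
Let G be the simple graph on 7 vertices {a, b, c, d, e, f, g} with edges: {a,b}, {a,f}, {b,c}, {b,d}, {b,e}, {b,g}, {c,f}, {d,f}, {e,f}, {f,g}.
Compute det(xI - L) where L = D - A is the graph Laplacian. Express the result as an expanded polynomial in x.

x^7 - 20x^6 + 155x^5 - 600x^4 + 1240x^3 - 1312x^2 + 560x

Reading degrees in the order [a, b, c, d, e, f, g] gives [2, 5, 2, 2, 2, 5, 2]; set D = diag(2, 5, 2, 2, 2, 5, 2) and form L = D - A. L has integer entries, so p(x) = det(xI - L) has integer coefficients. Expanding the determinant yields x^7 - 20x^6 + 155x^5 - 600x^4 + 1240x^3 - 1312x^2 + 560x. The coefficient of x^6 equals -trace(L) = -20, matching the sum of degrees. The eigenvalues sum to 20, which equals trace(L) = 2|E|.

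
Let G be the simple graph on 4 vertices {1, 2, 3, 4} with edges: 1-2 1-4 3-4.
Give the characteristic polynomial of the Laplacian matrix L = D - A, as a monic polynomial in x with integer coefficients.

With the vertex order [1, 2, 3, 4], the degrees are [2, 1, 1, 2], giving D = diag(2, 1, 1, 2) and L = D - A. Computing det(xI - L) by cofactor expansion (or equivalently via sum-over-permutations) gives x^4 - 6x^3 + 10x^2 - 4x. Since p(0) = det(-L) = 0, x divides p(x). By the matrix-tree theorem the graph has (1/4) * product of the nonzero eigenvalues = 1 spanning tree.

x^4 - 6x^3 + 10x^2 - 4x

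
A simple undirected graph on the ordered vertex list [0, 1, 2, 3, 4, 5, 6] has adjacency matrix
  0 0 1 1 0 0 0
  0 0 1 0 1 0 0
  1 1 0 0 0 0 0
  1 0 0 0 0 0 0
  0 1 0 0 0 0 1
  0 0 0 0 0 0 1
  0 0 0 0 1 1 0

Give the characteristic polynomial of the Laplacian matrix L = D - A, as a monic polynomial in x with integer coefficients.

With the vertex order [0, 1, 2, 3, 4, 5, 6], the degrees are [2, 2, 2, 1, 2, 1, 2], giving D = diag(2, 2, 2, 1, 2, 1, 2) and L = D - A. Computing det(xI - L) by cofactor expansion (or equivalently via sum-over-permutations) gives x^7 - 12x^6 + 55x^5 - 120x^4 + 126x^3 - 56x^2 + 7x. Since p(0) = det(-L) = 0, x divides p(x). By the matrix-tree theorem the graph has (1/7) * product of the nonzero eigenvalues = 1 spanning tree.

x^7 - 12x^6 + 55x^5 - 120x^4 + 126x^3 - 56x^2 + 7x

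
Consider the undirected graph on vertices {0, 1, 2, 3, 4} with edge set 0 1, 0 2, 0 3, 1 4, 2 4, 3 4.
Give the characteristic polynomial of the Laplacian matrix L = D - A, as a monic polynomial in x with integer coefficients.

Each diagonal entry of L is the vertex degree and each off-diagonal entry is -1 where an edge is present, 0 otherwise; in the order [0, 1, 2, 3, 4] the diagonal is [3, 2, 2, 2, 3]. L has integer entries, so p(x) = det(xI - L) has integer coefficients. Expanding the determinant yields x^5 - 12x^4 + 51x^3 - 92x^2 + 60x. The coefficient of x^4 equals -trace(L) = -12, matching the sum of degrees. There is one zero in the spectrum, matching the 1 component. By the matrix-tree theorem the graph has (1/5) * product of the nonzero eigenvalues = 12 spanning trees.

x^5 - 12x^4 + 51x^3 - 92x^2 + 60x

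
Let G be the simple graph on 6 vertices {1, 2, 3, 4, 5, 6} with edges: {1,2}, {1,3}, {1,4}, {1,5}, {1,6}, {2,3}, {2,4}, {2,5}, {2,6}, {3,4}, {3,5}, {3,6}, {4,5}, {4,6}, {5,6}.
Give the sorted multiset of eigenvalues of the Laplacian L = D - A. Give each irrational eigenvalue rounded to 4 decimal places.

[0, 6, 6, 6, 6, 6]

Each diagonal entry of L is the vertex degree and each off-diagonal entry is -1 where an edge is present, 0 otherwise; in the order [1, 2, 3, 4, 5, 6] the diagonal is [5, 5, 5, 5, 5, 5]. Diagonalising L (or applying a numerical eigensolver to the 6x6 matrix) gives the spectrum above. The single zero eigenvalue shows the graph is connected. There is one zero in the spectrum, matching the 1 component. The largest eigenvalue, 6, is at most the vertex count 6.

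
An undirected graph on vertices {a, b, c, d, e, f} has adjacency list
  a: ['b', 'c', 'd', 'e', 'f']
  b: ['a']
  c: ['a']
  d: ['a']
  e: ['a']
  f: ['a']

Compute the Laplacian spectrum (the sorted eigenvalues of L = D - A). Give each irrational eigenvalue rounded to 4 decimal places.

With the vertex order [a, b, c, d, e, f], the degrees are [5, 1, 1, 1, 1, 1], giving D = diag(5, 1, 1, 1, 1, 1) and L = D - A. The multiplicity of 0 as a Laplacian eigenvalue equals the number of connected components.

[0, 1, 1, 1, 1, 6]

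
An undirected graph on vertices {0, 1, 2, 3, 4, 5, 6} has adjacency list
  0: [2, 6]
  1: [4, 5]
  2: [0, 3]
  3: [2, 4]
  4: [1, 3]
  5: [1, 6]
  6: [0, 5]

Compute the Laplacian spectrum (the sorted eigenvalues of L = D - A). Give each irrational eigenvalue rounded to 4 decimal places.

Each diagonal entry of L is the vertex degree and each off-diagonal entry is -1 where an edge is present, 0 otherwise; in the order [0, 1, 2, 3, 4, 5, 6] the diagonal is [2, 2, 2, 2, 2, 2, 2]. Since every row of L sums to 0, the all-ones vector is in the kernel and 0 is an eigenvalue. By the matrix-tree theorem the graph has (1/7) * product of the nonzero eigenvalues = 7 spanning trees. There is one zero in the spectrum, matching the 1 component.

[0, 0.7530, 0.7530, 2.4450, 2.4450, 3.8019, 3.8019]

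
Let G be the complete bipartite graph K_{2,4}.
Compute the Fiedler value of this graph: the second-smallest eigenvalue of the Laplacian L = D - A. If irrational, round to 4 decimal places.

The graph has 6 vertices and degree multiset [4, 4, 2, 2, 2, 2]; D is the diagonal matrix of degrees and L = D - A. The sorted Laplacian eigenvalues are [0, 2, 2, 2, 4, 6]; the algebraic connectivity is the second entry, 2. The eigenvalues sum to 16, which equals trace(L) = 2|E|.

2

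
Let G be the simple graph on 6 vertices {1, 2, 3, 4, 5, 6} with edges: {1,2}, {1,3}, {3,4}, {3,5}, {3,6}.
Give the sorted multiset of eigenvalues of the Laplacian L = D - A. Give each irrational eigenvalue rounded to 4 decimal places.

Reading degrees in the order [1, 2, 3, 4, 5, 6] gives [2, 1, 4, 1, 1, 1]; set D = diag(2, 1, 4, 1, 1, 1) and form L = D - A. The multiplicity of 0 as a Laplacian eigenvalue equals the number of connected components. By the matrix-tree theorem the graph has (1/6) * product of the nonzero eigenvalues = 1 spanning tree. There is one zero in the spectrum, matching the 1 component.

[0, 0.4859, 1, 1, 2.4280, 5.0861]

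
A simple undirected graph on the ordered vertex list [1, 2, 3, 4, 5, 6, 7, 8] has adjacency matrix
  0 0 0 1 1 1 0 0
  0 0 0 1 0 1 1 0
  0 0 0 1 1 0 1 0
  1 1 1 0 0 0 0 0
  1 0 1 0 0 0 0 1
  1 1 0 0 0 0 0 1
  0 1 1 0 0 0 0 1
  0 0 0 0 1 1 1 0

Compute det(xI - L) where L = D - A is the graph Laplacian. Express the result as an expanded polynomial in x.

With the vertex order [1, 2, 3, 4, 5, 6, 7, 8], the degrees are [3, 3, 3, 3, 3, 3, 3, 3], giving D = diag(3, 3, 3, 3, 3, 3, 3, 3) and L = D - A. Computing det(xI - L) by cofactor expansion (or equivalently via sum-over-permutations) gives x^8 - 24x^7 + 240x^6 - 1296x^5 + 4080x^4 - 7488x^3 + 7424x^2 - 3072x. The constant term is 0 because L is singular (the all-ones vector lies in its kernel). There is one zero in the spectrum, matching the 1 component. The largest eigenvalue, 6, is at most the vertex count 8.

x^8 - 24x^7 + 240x^6 - 1296x^5 + 4080x^4 - 7488x^3 + 7424x^2 - 3072x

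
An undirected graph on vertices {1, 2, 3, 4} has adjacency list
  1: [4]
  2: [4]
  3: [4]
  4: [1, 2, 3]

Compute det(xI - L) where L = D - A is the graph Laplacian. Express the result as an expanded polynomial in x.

With the vertex order [1, 2, 3, 4], the degrees are [1, 1, 1, 3], giving D = diag(1, 1, 1, 3) and L = D - A. L has integer entries, so p(x) = det(xI - L) has integer coefficients. Expanding the determinant yields x^4 - 6x^3 + 9x^2 - 4x. The coefficient of x^3 equals -trace(L) = -6, matching the sum of degrees. The largest eigenvalue, 4, is at most the vertex count 4. By the matrix-tree theorem the graph has (1/4) * product of the nonzero eigenvalues = 1 spanning tree.

x^4 - 6x^3 + 9x^2 - 4x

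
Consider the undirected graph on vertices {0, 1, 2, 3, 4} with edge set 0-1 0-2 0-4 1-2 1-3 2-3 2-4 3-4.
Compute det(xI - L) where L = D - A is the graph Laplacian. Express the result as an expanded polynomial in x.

With the vertex order [0, 1, 2, 3, 4], the degrees are [3, 3, 4, 3, 3], giving D = diag(3, 3, 4, 3, 3) and L = D - A. The eigenvalues of L are [0, 3, 3, 5, 5]; the characteristic polynomial is the product of (x - lambda_i), which multiplies out to x^5 - 16x^4 + 94x^3 - 240x^2 + 225x. The constant term is 0 because L is singular (the all-ones vector lies in its kernel). There is one zero in the spectrum, matching the 1 component.

x^5 - 16x^4 + 94x^3 - 240x^2 + 225x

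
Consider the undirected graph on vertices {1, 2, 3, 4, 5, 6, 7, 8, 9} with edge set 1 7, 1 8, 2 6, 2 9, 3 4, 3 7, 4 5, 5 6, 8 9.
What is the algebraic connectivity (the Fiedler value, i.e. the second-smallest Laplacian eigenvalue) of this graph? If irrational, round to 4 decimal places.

0.4679

Reading degrees in the order [1, 2, 3, 4, 5, 6, 7, 8, 9] gives [2, 2, 2, 2, 2, 2, 2, 2, 2]; set D = diag(2, 2, 2, 2, 2, 2, 2, 2, 2) and form L = D - A. The smallest Laplacian eigenvalue is always 0. The next one, lambda_2 = 0.4679, measures how hard the graph is to disconnect: larger values mean better connectivity. The largest eigenvalue, 3.8794, is at most the vertex count 9.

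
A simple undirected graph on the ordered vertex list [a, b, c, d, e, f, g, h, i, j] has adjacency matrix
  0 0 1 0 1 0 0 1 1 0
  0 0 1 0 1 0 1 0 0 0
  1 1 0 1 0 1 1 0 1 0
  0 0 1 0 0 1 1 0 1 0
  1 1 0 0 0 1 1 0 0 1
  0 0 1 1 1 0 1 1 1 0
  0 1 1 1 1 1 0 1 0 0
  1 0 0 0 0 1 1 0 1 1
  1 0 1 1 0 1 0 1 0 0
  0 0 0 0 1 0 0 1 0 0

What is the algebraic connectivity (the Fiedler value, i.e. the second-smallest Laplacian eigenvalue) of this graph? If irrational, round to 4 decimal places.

1.7179

Reading degrees in the order [a, b, c, d, e, f, g, h, i, j] gives [4, 3, 6, 4, 5, 6, 6, 5, 5, 2]; set D = diag(4, 3, 6, 4, 5, 6, 6, 5, 5, 2) and form L = D - A. The sorted Laplacian eigenvalues are [0, 1.7179, 2.5505, 3.5074, 5, 5, 6, 6.4926, 7.4495, 8.2821]; the algebraic connectivity is the second entry, 1.7179. By the matrix-tree theorem the graph has (1/10) * product of the nonzero eigenvalues = 92340 spanning trees.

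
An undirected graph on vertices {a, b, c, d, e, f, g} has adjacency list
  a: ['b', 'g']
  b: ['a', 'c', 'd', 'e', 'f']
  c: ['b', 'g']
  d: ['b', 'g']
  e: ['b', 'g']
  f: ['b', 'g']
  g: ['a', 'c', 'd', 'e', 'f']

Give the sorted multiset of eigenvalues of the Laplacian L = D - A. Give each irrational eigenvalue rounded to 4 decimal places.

With the vertex order [a, b, c, d, e, f, g], the degrees are [2, 5, 2, 2, 2, 2, 5], giving D = diag(2, 5, 2, 2, 2, 2, 5) and L = D - A. L is symmetric positive semidefinite, so every eigenvalue is real and nonnegative. There is one zero in the spectrum, matching the 1 component.

[0, 2, 2, 2, 2, 5, 7]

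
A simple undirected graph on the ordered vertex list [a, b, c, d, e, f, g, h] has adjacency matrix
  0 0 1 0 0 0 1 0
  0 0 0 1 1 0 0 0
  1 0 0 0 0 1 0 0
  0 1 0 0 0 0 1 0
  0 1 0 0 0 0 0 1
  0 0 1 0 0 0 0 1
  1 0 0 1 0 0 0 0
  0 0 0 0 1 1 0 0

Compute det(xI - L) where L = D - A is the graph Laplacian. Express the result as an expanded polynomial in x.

With the vertex order [a, b, c, d, e, f, g, h], the degrees are [2, 2, 2, 2, 2, 2, 2, 2], giving D = diag(2, 2, 2, 2, 2, 2, 2, 2) and L = D - A. Computing det(xI - L) by cofactor expansion (or equivalently via sum-over-permutations) gives x^8 - 16x^7 + 104x^6 - 352x^5 + 660x^4 - 672x^3 + 336x^2 - 64x. Since p(0) = det(-L) = 0, x divides p(x). By the matrix-tree theorem the graph has (1/8) * product of the nonzero eigenvalues = 8 spanning trees.

x^8 - 16x^7 + 104x^6 - 352x^5 + 660x^4 - 672x^3 + 336x^2 - 64x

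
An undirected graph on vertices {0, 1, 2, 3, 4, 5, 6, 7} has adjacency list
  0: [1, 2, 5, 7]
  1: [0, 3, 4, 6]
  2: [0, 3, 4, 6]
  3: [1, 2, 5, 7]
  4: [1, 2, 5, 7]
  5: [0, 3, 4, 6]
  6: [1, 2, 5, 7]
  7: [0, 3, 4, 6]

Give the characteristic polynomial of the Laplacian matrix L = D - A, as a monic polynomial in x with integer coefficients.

x^8 - 32x^7 + 432x^6 - 3200x^5 + 14080x^4 - 36864x^3 + 53248x^2 - 32768x

With the vertex order [0, 1, 2, 3, 4, 5, 6, 7], the degrees are [4, 4, 4, 4, 4, 4, 4, 4], giving D = diag(4, 4, 4, 4, 4, 4, 4, 4) and L = D - A. The eigenvalues of L are [0, 4, 4, 4, 4, 4, 4, 8]; the characteristic polynomial is the product of (x - lambda_i), which multiplies out to x^8 - 32x^7 + 432x^6 - 3200x^5 + 14080x^4 - 36864x^3 + 53248x^2 - 32768x. The constant term is 0 because L is singular (the all-ones vector lies in its kernel).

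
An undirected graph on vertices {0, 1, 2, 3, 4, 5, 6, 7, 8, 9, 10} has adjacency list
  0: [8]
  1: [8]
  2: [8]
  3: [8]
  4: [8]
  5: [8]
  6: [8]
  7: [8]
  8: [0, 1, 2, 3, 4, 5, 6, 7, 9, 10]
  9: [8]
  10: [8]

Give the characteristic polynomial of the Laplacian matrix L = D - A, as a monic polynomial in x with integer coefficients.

x^11 - 20x^10 + 135x^9 - 480x^8 + 1050x^7 - 1512x^6 + 1470x^5 - 960x^4 + 405x^3 - 100x^2 + 11x

Each diagonal entry of L is the vertex degree and each off-diagonal entry is -1 where an edge is present, 0 otherwise; in the order [0, 1, 2, 3, 4, 5, 6, 7, 8, 9, 10] the diagonal is [1, 1, 1, 1, 1, 1, 1, 1, 10, 1, 1]. Computing det(xI - L) by cofactor expansion (or equivalently via sum-over-permutations) gives x^11 - 20x^10 + 135x^9 - 480x^8 + 1050x^7 - 1512x^6 + 1470x^5 - 960x^4 + 405x^3 - 100x^2 + 11x. The coefficient of x^10 equals -trace(L) = -20, matching the sum of degrees. The eigenvalues sum to 20, which equals trace(L) = 2|E|.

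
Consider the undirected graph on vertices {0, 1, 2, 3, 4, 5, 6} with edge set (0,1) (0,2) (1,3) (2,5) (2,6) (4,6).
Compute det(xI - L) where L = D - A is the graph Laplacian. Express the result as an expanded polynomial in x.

x^7 - 12x^6 + 54x^5 - 114x^4 + 115x^3 - 50x^2 + 7x

Reading degrees in the order [0, 1, 2, 3, 4, 5, 6] gives [2, 2, 3, 1, 1, 1, 2]; set D = diag(2, 2, 3, 1, 1, 1, 2) and form L = D - A. L has integer entries, so p(x) = det(xI - L) has integer coefficients. Expanding the determinant yields x^7 - 12x^6 + 54x^5 - 114x^4 + 115x^3 - 50x^2 + 7x. The constant term is 0 because L is singular (the all-ones vector lies in its kernel). There is one zero in the spectrum, matching the 1 component.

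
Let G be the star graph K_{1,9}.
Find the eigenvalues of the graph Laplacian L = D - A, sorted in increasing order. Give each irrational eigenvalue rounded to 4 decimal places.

The graph has 10 vertices and degree multiset [9, 1, 1, 1, 1, 1, 1, 1, 1, 1]; D is the diagonal matrix of degrees and L = D - A. Diagonalising L (or applying a numerical eigensolver to the 10x10 matrix) gives the spectrum above. By the matrix-tree theorem the graph has (1/10) * product of the nonzero eigenvalues = 1 spanning tree. The eigenvalues sum to 18, which equals trace(L) = 2|E|.

[0, 1, 1, 1, 1, 1, 1, 1, 1, 10]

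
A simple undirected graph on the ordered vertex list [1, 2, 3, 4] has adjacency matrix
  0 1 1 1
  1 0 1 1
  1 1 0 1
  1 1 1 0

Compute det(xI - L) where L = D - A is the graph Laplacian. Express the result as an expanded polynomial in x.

x^4 - 12x^3 + 48x^2 - 64x

Each diagonal entry of L is the vertex degree and each off-diagonal entry is -1 where an edge is present, 0 otherwise; in the order [1, 2, 3, 4] the diagonal is [3, 3, 3, 3]. The eigenvalues of L are [0, 4, 4, 4]; the characteristic polynomial is the product of (x - lambda_i), which multiplies out to x^4 - 12x^3 + 48x^2 - 64x. Since p(0) = det(-L) = 0, x divides p(x).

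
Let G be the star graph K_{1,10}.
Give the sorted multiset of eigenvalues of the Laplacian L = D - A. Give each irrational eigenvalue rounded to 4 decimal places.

The graph has 11 vertices and degree multiset [10, 1, 1, 1, 1, 1, 1, 1, 1, 1, 1]; D is the diagonal matrix of degrees and L = D - A. The multiplicity of 0 as a Laplacian eigenvalue equals the number of connected components. The single zero eigenvalue shows the graph is connected. There is one zero in the spectrum, matching the 1 component. By the matrix-tree theorem the graph has (1/11) * product of the nonzero eigenvalues = 1 spanning tree.

[0, 1, 1, 1, 1, 1, 1, 1, 1, 1, 11]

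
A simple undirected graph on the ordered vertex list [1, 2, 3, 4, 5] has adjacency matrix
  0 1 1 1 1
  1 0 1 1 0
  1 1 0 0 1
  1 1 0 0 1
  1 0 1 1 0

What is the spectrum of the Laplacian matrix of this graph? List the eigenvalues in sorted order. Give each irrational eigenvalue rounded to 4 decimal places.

[0, 3, 3, 5, 5]

Reading degrees in the order [1, 2, 3, 4, 5] gives [4, 3, 3, 3, 3]; set D = diag(4, 3, 3, 3, 3) and form L = D - A. Diagonalising L (or applying a numerical eigensolver to the 5x5 matrix) gives the spectrum above. The single zero eigenvalue shows the graph is connected. There is one zero in the spectrum, matching the 1 component. The eigenvalues sum to 16, which equals trace(L) = 2|E|.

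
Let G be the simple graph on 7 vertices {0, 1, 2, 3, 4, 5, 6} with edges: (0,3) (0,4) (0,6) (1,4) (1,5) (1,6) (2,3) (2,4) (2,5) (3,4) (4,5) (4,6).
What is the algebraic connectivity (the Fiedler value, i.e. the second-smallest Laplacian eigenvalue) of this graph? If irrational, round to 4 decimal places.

Each diagonal entry of L is the vertex degree and each off-diagonal entry is -1 where an edge is present, 0 otherwise; in the order [0, 1, 2, 3, 4, 5, 6] the diagonal is [3, 3, 3, 3, 6, 3, 3]. The smallest Laplacian eigenvalue is always 0. The next one, lambda_2 = 2, measures how hard the graph is to disconnect: larger values mean better connectivity. The largest eigenvalue, 7, is at most the vertex count 7.

2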